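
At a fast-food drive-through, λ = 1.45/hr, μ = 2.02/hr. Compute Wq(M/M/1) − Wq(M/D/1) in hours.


ρ = 1.45/2.02 = 0.7178
Wq(M/M/1) = ρ/(μ−λ) = 0.7178/0.5700 = 1.25934 hr
Wq(M/D/1) = ρ/(2(μ−λ)) = 0.62967 hr
Savings = 1.25934 − 0.62967 = 0.62967 hr

Final: 0.62967 hr


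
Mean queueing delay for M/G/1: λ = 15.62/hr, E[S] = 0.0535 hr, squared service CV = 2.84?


ρ = λ·E[S] = 15.62·0.0535 = 0.8357
E[S²] = E[S]²(1+C_s²) = 0.0535²·(1+2.84) = 0.010991
Wq = λ·E[S²]/(2(1−ρ)) = 15.62·0.010991/(2·0.1643) = 0.52236 hr

Final: 0.52236 hr


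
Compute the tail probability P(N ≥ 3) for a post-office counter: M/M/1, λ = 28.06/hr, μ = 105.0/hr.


ρ = 28.06/105.0 = 0.2672
P(N ≥ n) = ρ^n = 0.2672^3 = 0.019085

Final: 0.019085


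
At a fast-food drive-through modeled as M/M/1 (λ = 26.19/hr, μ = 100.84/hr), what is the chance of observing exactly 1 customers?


ρ = 26.19/100.84 = 0.2597
P_n = (1−ρ)·ρ^n = (1 − 0.2597)·0.2597^1 = 0.7403·0.259718 = 0.192265

Final: 0.192265


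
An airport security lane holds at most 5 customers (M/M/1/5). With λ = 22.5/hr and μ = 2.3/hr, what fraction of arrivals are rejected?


ρ = λ/μ = 22.5/2.3 = 9.7826
P_K = (1−ρ)ρ^K/(1−ρ^(K+1)) = (-8.7826·89592.862069)/(1 − 876451.911540)
= -786859.049472/-876450.911540 = 0.897779

Final: 0.897779


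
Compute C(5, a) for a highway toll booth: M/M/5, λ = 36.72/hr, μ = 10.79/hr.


a = λ/μ = 3.4032; ρ = a/5 = 0.6806
P₀ = 0.029187 (from M/M/c formula)
C(c,a) = [a^c/(c!(1−ρ))]·P₀ = [456.46359/(120·0.3194)]·0.029187
= 11.91053·0.029187 = 0.347631

Final: 0.347631


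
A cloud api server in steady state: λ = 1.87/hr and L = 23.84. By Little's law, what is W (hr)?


W = L/λ = 23.84/1.87 = 12.7487 hr

Final: 12.7487 hr


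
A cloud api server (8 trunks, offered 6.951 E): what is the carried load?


B(8,6.951) = 0.176003 (Erlang-B)
Carried load = a(1 − B) = 6.951·(1 − 0.176003) = 6.951·0.823997 = 5.7276 E

Final: 5.7276 Erlangs


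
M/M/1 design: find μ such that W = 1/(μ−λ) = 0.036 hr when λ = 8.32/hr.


W = 1/(μ−λ) ⇒ μ − λ = 1/W = 1/0.036 = 27.7778
μ = λ + 1/W = 8.32 + 27.7778 = 36.0978 per hr

Final: 36.0978 /hr


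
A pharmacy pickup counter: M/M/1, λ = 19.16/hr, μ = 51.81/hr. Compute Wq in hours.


ρ = 19.16/51.81 = 0.3698
Wq = ρ/(μ−λ) = 0.3698/(51.81 − 19.16) = 0.3698/32.65 = 0.01133 hr

Final: 0.01133 hr


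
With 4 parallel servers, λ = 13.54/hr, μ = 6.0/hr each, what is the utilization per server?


ρ = λ/(cμ) = 13.54/(4·6.0) = 13.54/24.00 = 0.5642

Final: 0.5642


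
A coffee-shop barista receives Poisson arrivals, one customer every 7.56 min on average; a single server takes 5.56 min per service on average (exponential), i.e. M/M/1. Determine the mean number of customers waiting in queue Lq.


λ = 60/7.56 = 7.9365 /hr
μ = 60/5.56 = 10.7914 /hr
ρ = λ/μ = 7.9365/10.7914 = 0.7354
Lq = ρ²/(1−ρ) = 0.5409/0.2646 = 2.0446

Final: 2.0446


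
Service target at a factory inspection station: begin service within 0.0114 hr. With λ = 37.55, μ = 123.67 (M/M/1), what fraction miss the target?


ρ = 37.55/123.67 = 0.3036
P(Wq > t) = ρ·e^{−(μ−λ)t} = 0.3036·e^{−0.9818}
= 0.3036·0.374648 = 0.113755

Final: 0.113755


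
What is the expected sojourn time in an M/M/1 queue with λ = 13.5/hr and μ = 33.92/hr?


W = 1/(μ−λ) = 1/(33.92 − 13.5) = 1/20.42 = 0.04897 hr

Final: 0.04897 hr


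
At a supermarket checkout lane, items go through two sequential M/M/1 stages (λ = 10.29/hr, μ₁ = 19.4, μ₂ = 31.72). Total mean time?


Each node sees arrival rate λ = 10.29/hr (tandem ⇒ throughput preserved).
W₁ = 1/(μ₁−λ) = 1/(19.4−10.29) = 0.10977 hr
W₂ = 1/(μ₂−λ) = 1/(31.72−10.29) = 0.04666 hr
W_total = W₁ + W₂ = 0.10977 + 0.04666 = 0.15643 hr

Final: 0.15643 hr


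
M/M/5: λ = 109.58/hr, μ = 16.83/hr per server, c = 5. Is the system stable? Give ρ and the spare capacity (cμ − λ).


Total capacity cμ = 5·16.83 = 84.15/hr
ρ = λ/(cμ) = 109.58/84.15 = 1.3022
Stable ⇔ ρ < 1: NO
Spare capacity = cμ − λ = 84.15 − 109.58 = -25.43/hr

Final: ρ = 1.3022; unstable; margin = -25.43/hr


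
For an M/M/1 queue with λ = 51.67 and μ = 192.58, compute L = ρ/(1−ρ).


ρ = λ/μ = 51.67/192.58 = 0.2683
L = ρ/(1−ρ) = 0.2683/(1 − 0.2683) = 0.2683/0.7317 = 0.3667

Final: 0.3667


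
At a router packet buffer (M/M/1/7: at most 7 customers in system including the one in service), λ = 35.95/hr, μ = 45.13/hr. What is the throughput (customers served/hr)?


ρ = 0.7966; P_K = (1−ρ)ρ^7/(1−ρ^8) = 0.049412
λ_eff = λ(1 − P_K) = 35.95·(1 − 0.049412) = 35.95·0.950588 = 34.1736 /hr

Final: 34.1736 /hr


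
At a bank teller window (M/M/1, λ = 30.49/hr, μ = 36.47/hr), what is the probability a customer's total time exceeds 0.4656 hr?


W ~ Exponential(μ−λ) for M/M/1.
μ − λ = 36.47 − 30.49 = 5.9800
P(W > t) = e^{−(μ−λ)t} = e^{−2.7843} = 0.061773

Final: 0.061773


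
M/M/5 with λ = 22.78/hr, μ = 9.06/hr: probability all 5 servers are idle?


a = λ/μ = 22.78/9.06 = 2.5143; ρ = a/c = 0.5029
Σ_{k=0}^{4} a^k/k! (terms k=0..4) = 1.00000 + 2.51435 + 3.16097 + 2.64926 + 1.66529 = 10.98988
Tail: a^5/(5!(1−ρ)) = 100.49110/(120·0.4971) = 1.68452
P₀ = 1/(10.98988 + 1.68452) = 1/12.67440 = 0.078899

Final: 0.078899


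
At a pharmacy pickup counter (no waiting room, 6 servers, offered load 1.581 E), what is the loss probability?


B(c,a) = (a^c/c!) / Σ_{k=0}^{c} a^k/k!
a^6/6! = 0.021690
Σ terms (k=0..6): 1.00000 + 1.58100 + 1.24978 + 0.65863 + 0.26033 + 0.08231 + 0.02169 = 4.853745
B = 0.021690/4.853745 = 0.004469

Final: 0.004469


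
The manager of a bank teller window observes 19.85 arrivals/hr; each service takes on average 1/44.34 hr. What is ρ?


ρ = λ/μ = 19.85/44.34 = 0.4477

Final: 0.4477


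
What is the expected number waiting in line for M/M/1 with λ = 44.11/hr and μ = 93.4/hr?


ρ = 44.11/93.4 = 0.4723
Lq = ρ²/(1−ρ) = 0.2230/0.5277 = 0.4226

Final: 0.4226


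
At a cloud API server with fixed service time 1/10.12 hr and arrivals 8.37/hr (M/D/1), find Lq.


ρ = 8.37/10.12 = 0.8271
M/D/1: Lq = ρ²/(2(1−ρ)) = 0.6841/(2·0.1729) = 1.97789

Final: 1.97789


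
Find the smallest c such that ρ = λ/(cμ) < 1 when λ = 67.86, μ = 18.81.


Stability requires cμ > λ ⇔ c > λ/μ.
λ/μ = 67.86/18.81 = 3.6077
Minimum integer c = ⌊3.6077⌋ + 1 = 4
Check: 4·18.81 = 75.24 > 67.86, while 3·18.81 = 56.43 ≤ 67.86

Final: 4 servers


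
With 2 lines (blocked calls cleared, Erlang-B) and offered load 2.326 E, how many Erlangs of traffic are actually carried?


B(2,2.326) = 0.448529 (Erlang-B)
Carried load = a(1 − B) = 2.326·(1 − 0.448529) = 2.326·0.551471 = 1.2827 E

Final: 1.2827 Erlangs


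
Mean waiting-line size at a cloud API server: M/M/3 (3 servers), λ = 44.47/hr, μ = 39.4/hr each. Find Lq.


a = λ/μ = 1.1287; ρ = a/3 = 0.3762
P₀ = 0.317478
Lq = P₀·a^c·ρ / (c!·(1−ρ)²) = 0.317478·1.43785·0.3762/(6·0.38909)
= 0.07357

Final: 0.07357


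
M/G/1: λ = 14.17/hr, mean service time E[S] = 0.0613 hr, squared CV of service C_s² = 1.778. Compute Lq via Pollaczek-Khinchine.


ρ = λ·E[S] = 14.17·0.0613 = 0.8686
Lq = ρ²(1+C_s²)/(2(1−ρ)) = 0.7545·(1+1.778)/(2·0.1314)
= 0.7545·2.7780/0.2628 = 7.97695

Final: 7.97695


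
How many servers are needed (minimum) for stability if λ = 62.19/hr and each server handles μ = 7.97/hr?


Stability requires cμ > λ ⇔ c > λ/μ.
λ/μ = 62.19/7.97 = 7.8030
Minimum integer c = ⌊7.8030⌋ + 1 = 8
Check: 8·7.97 = 63.76 > 62.19, while 7·7.97 = 55.79 ≤ 62.19

Final: 8 servers


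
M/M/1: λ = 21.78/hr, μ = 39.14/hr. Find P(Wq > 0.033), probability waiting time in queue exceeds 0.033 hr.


ρ = 21.78/39.14 = 0.5565
P(Wq > t) = ρ·e^{−(μ−λ)t} = 0.5565·e^{−0.5729}
= 0.5565·0.563899 = 0.313790

Final: 0.313790


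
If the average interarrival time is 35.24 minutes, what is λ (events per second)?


λ = 1/(interarrival time) in consistent units.
1 second = 0.0166667 min, so λ = 0.0166667/35.24 = 0.0004729 per second

Final: 0.0004729 /sec


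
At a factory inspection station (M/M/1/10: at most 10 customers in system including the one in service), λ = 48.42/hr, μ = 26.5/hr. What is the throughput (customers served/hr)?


ρ = 1.8272; P_K = (1−ρ)ρ^10/(1−ρ^11) = 0.453304
λ_eff = λ(1 − P_K) = 48.42·(1 − 0.453304) = 48.42·0.546696 = 26.4710 /hr

Final: 26.4710 /hr


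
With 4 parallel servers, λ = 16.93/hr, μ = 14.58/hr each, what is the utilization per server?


ρ = λ/(cμ) = 16.93/(4·14.58) = 16.93/58.32 = 0.2903

Final: 0.2903


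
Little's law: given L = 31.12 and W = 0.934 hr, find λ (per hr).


λ = L/W = 31.12/0.934 = 33.3191 /hr

Final: 33.3191 /hr


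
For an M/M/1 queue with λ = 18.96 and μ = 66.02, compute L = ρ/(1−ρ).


ρ = λ/μ = 18.96/66.02 = 0.2872
L = ρ/(1−ρ) = 0.2872/(1 − 0.2872) = 0.2872/0.7128 = 0.4029

Final: 0.4029


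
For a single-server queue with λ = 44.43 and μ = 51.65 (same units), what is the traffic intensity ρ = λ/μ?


ρ = λ/μ = 44.43/51.65 = 0.8602

Final: 0.8602


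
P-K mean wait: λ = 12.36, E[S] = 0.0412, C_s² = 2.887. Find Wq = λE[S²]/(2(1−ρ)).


ρ = λ·E[S] = 12.36·0.0412 = 0.5092
E[S²] = E[S]²(1+C_s²) = 0.0412²·(1+2.887) = 0.006598
Wq = λ·E[S²]/(2(1−ρ)) = 12.36·0.006598/(2·0.4908) = 0.08308 hr

Final: 0.08308 hr


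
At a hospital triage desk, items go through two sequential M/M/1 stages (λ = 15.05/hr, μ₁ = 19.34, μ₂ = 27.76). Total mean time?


Each node sees arrival rate λ = 15.05/hr (tandem ⇒ throughput preserved).
W₁ = 1/(μ₁−λ) = 1/(19.34−15.05) = 0.23310 hr
W₂ = 1/(μ₂−λ) = 1/(27.76−15.05) = 0.07868 hr
W_total = W₁ + W₂ = 0.23310 + 0.07868 = 0.31178 hr

Final: 0.31178 hr


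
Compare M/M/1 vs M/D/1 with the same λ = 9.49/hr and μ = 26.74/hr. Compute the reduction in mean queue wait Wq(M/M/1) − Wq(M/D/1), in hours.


ρ = 9.49/26.74 = 0.3549
Wq(M/M/1) = ρ/(μ−λ) = 0.3549/17.25 = 0.02057 hr
Wq(M/D/1) = ρ/(2(μ−λ)) = 0.01029 hr
Savings = 0.02057 − 0.01029 = 0.01029 hr

Final: 0.01029 hr


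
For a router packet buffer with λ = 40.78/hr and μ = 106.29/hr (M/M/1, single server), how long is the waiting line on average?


ρ = 40.78/106.29 = 0.3837
Lq = ρ²/(1−ρ) = 0.1472/0.6163 = 0.2388

Final: 0.2388


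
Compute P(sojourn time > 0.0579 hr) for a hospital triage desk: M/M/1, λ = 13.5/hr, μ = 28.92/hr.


W ~ Exponential(μ−λ) for M/M/1.
μ − λ = 28.92 − 13.5 = 15.4200
P(W > t) = e^{−(μ−λ)t} = e^{−0.8928} = 0.409500

Final: 0.409500


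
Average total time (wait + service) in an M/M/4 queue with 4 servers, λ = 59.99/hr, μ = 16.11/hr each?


a = 3.7238; ρ = 0.9309; P₀ = 0.007338
Lq = P₀·a^c·ρ/(c!(1−ρ)²) = 11.47646
Wq = Lq/λ = 11.47646/59.99 = 0.19131 hr
W = Wq + 1/μ = 0.19131 + 0.06207 = 0.25338 hr

Final: 0.25338 hr


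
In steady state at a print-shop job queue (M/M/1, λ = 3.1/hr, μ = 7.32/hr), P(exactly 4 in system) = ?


ρ = 3.1/7.32 = 0.4235
P_n = (1−ρ)·ρ^n = (1 − 0.4235)·0.4235^4 = 0.5765·0.032166 = 0.018544

Final: 0.018544


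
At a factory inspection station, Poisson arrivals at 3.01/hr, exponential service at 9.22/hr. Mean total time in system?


W = 1/(μ−λ) = 1/(9.22 − 3.01) = 1/6.21 = 0.1610 hr

Final: 0.1610 hr


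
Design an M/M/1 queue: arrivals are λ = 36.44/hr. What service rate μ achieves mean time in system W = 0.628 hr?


W = 1/(μ−λ) ⇒ μ − λ = 1/W = 1/0.628 = 1.5924
μ = λ + 1/W = 36.44 + 1.5924 = 38.0324 per hr

Final: 38.0324 /hr


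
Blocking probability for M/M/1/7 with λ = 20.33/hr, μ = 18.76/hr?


ρ = λ/μ = 20.33/18.76 = 1.0837
P_K = (1−ρ)ρ^K/(1−ρ^(K+1)) = (-0.08369·1.755221)/(1 − 1.902113)
= -0.146892/-0.902113 = 0.162831

Final: 0.162831


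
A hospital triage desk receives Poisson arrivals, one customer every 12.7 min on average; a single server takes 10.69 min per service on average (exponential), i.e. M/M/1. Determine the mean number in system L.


λ = 60/12.7 = 4.7244 /hr
μ = 60/10.69 = 5.6127 /hr
ρ = λ/μ = 4.7244/5.6127 = 0.8417
L = ρ/(1−ρ) = 0.8417/0.1583 = 5.3184

Final: 5.3184


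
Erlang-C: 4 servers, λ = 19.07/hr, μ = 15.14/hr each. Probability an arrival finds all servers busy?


a = λ/μ = 1.2596; ρ = a/4 = 0.3149
P₀ = 0.282567 (from M/M/c formula)
C(c,a) = [a^c/(c!(1−ρ))]·P₀ = [2.51709/(24·0.6851)]·0.282567
= 0.15308·0.282567 = 0.043256

Final: 0.043256


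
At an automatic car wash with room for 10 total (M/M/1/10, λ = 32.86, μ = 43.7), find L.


ρ = 32.86/43.7 = 0.7519
L = ρ[1 − (K+1)ρ^K + Kρ^(K+1)] / [(1−ρ)(1−ρ^(K+1))]
Numerator: 0.7519·(1 − 11·0.057791 + 10·0.043456) = 0.600695
Denominator: (0.2481)·(0.956544) = 0.237276
L = 0.600695/0.237276 = 2.5316

Final: 2.5316


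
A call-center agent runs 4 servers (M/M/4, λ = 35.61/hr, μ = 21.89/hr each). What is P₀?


a = λ/μ = 35.61/21.89 = 1.6268; ρ = a/c = 0.4067
Σ_{k=0}^{3} a^k/k! (terms k=0..3) = 1.00000 + 1.62677 + 1.32319 + 0.71751 = 4.66747
Tail: a^4/(4!(1−ρ)) = 7.00333/(24·0.5933) = 0.49183
P₀ = 1/(4.66747 + 0.49183) = 1/5.15930 = 0.193825

Final: 0.193825


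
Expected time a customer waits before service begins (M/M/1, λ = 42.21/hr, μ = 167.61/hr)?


ρ = 42.21/167.61 = 0.2518
Wq = ρ/(μ−λ) = 0.2518/(167.61 − 42.21) = 0.2518/125.40 = 0.002008 hr

Final: 0.002008 hr


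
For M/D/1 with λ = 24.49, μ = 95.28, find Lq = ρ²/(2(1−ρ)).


ρ = 24.49/95.28 = 0.2570
M/D/1: Lq = ρ²/(2(1−ρ)) = 0.06607/(2·0.7430) = 0.04446

Final: 0.04446


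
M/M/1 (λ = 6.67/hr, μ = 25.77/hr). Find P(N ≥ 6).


ρ = 6.67/25.77 = 0.2588
P(N ≥ n) = ρ^n = 0.2588^6 = 0.0003007

Final: 0.0003007


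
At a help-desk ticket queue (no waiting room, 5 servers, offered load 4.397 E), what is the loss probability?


B(c,a) = (a^c/c!) / Σ_{k=0}^{c} a^k/k!
a^5/5! = 13.696231
Σ terms (k=0..5): 1.00000 + 4.39700 + 9.66680 + 14.16831 + 15.57452 + 13.69623 = 58.502867
B = 13.696231/58.502867 = 0.234112

Final: 0.234112


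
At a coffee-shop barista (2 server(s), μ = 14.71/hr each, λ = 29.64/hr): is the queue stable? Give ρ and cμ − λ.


Total capacity cμ = 2·14.71 = 29.42/hr
ρ = λ/(cμ) = 29.64/29.42 = 1.0075
Stable ⇔ ρ < 1: NO
Spare capacity = cμ − λ = 29.42 − 29.64 = -0.22/hr

Final: ρ = 1.0075; unstable; margin = -0.22/hr


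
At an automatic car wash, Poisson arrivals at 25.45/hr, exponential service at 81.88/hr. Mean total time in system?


W = 1/(μ−λ) = 1/(81.88 − 25.45) = 1/56.43 = 0.01772 hr

Final: 0.01772 hr


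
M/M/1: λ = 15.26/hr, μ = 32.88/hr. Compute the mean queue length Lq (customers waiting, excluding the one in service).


ρ = 15.26/32.88 = 0.4641
Lq = ρ²/(1−ρ) = 0.2154/0.5359 = 0.4019

Final: 0.4019


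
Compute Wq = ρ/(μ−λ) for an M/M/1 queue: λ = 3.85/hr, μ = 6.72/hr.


ρ = 3.85/6.72 = 0.5729
Wq = ρ/(μ−λ) = 0.5729/(6.72 − 3.85) = 0.5729/2.87 = 0.1996 hr

Final: 0.1996 hr


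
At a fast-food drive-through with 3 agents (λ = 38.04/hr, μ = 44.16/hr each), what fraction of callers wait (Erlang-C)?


a = λ/μ = 0.8614; ρ = a/3 = 0.2871
P₀ = 0.419838 (from M/M/c formula)
C(c,a) = [a^c/(c!(1−ρ))]·P₀ = [0.63920/(6·0.7129)]·0.419838
= 0.14944·0.419838 = 0.062742

Final: 0.062742


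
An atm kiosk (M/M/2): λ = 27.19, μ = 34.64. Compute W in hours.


a = 0.7849; ρ = 0.3925; P₀ = 0.436301
Lq = P₀·a^c·ρ/(c!(1−ρ)²) = 0.14292
Wq = Lq/λ = 0.14292/27.19 = 0.005256 hr
W = Wq + 1/μ = 0.005256 + 0.02887 = 0.03412 hr

Final: 0.03412 hr


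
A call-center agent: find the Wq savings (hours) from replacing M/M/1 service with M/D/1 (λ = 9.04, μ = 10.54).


ρ = 9.04/10.54 = 0.8577
Wq(M/M/1) = ρ/(μ−λ) = 0.8577/1.50 = 0.57179 hr
Wq(M/D/1) = ρ/(2(μ−λ)) = 0.28590 hr
Savings = 0.57179 − 0.28590 = 0.28590 hr

Final: 0.28590 hr


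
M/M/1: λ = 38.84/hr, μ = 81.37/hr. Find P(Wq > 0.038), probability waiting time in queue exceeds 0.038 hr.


ρ = 38.84/81.37 = 0.4773
P(Wq > t) = ρ·e^{−(μ−λ)t} = 0.4773·e^{−1.6161}
= 0.4773·0.198664 = 0.094827

Final: 0.094827


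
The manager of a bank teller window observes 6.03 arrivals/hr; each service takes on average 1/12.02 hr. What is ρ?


ρ = λ/μ = 6.03/12.02 = 0.5017

Final: 0.5017


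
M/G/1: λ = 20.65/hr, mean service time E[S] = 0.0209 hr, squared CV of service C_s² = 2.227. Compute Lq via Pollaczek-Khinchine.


ρ = λ·E[S] = 20.65·0.0209 = 0.4316
Lq = ρ²(1+C_s²)/(2(1−ρ)) = 0.1863·(1+2.227)/(2·0.5684)
= 0.1863·3.2270/1.1368 = 0.52873

Final: 0.52873


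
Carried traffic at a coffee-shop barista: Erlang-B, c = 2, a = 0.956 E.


B(2,0.956) = 0.189380 (Erlang-B)
Carried load = a(1 − B) = 0.956·(1 − 0.189380) = 0.956·0.810620 = 0.7750 E

Final: 0.7750 Erlangs


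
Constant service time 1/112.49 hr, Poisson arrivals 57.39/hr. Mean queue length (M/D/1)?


ρ = 57.39/112.49 = 0.5102
M/D/1: Lq = ρ²/(2(1−ρ)) = 0.2603/(2·0.4898) = 0.26569

Final: 0.26569


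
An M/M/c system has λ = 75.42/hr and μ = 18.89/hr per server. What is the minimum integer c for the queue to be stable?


Stability requires cμ > λ ⇔ c > λ/μ.
λ/μ = 75.42/18.89 = 3.9926
Minimum integer c = ⌊3.9926⌋ + 1 = 4
Check: 4·18.89 = 75.56 > 75.42, while 3·18.89 = 56.67 ≤ 75.42

Final: 4 servers


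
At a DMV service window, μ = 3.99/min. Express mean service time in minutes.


Mean service time = 1/μ = 1/3.99 minute = 0.25063 minute
In minutes: 0.25063 × 1 = 0.2506 min

Final: 0.2506 min


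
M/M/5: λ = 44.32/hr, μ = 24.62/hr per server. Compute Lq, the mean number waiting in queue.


a = λ/μ = 1.8002; ρ = a/5 = 0.3600
P₀ = 0.164570
Lq = P₀·a^c·ρ / (c!·(1−ρ)²) = 0.164570·18.90421·0.3600/(120·0.40956)
= 0.02279

Final: 0.02279


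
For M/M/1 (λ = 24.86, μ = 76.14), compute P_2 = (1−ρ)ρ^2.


ρ = 24.86/76.14 = 0.3265
P_n = (1−ρ)·ρ^n = (1 − 0.3265)·0.3265^2 = 0.6735·0.106605 = 0.071798

Final: 0.071798


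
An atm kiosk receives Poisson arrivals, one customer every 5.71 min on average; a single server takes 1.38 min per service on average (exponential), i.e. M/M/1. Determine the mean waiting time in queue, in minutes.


λ = 60/5.71 = 10.5079 /hr
μ = 60/1.38 = 43.4783 /hr
ρ = λ/μ = 10.5079/43.4783 = 0.2417
Wq = ρ/(μ−λ) = 0.2417/(43.4783−10.5079) = 0.007330 hr
In minutes: 0.007330·60 = 0.4398 min

Final: 0.4398 min


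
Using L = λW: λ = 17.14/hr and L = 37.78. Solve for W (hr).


W = L/λ = 37.78/17.14 = 2.2042 hr

Final: 2.2042 hr


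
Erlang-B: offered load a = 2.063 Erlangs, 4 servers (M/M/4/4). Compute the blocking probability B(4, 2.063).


B(c,a) = (a^c/c!) / Σ_{k=0}^{c} a^k/k!
a^4/4! = 0.754720
Σ terms (k=0..4): 1.00000 + 2.06300 + 2.12798 + 1.46334 + 0.75472 = 7.409048
B = 0.754720/7.409048 = 0.101865

Final: 0.101865


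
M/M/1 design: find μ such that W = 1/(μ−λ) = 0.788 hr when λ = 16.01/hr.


W = 1/(μ−λ) ⇒ μ − λ = 1/W = 1/0.788 = 1.2690
μ = λ + 1/W = 16.01 + 1.2690 = 17.2790 per hr

Final: 17.2790 /hr


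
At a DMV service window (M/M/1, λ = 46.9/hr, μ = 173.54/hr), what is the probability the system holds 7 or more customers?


ρ = 46.9/173.54 = 0.2703
P(N ≥ n) = ρ^n = 0.2703^7 = 0.0001053

Final: 0.0001053


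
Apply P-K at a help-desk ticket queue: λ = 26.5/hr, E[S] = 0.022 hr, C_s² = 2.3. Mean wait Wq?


ρ = λ·E[S] = 26.5·0.022 = 0.5830
E[S²] = E[S]²(1+C_s²) = 0.022²·(1+2.3) = 0.001597
Wq = λ·E[S²]/(2(1−ρ)) = 26.5·0.001597/(2·0.4170) = 0.05075 hr

Final: 0.05075 hr


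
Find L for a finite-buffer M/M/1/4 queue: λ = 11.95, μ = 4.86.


ρ = 11.95/4.86 = 2.4588
L = ρ[1 − (K+1)ρ^K + Kρ^(K+1)] / [(1−ρ)(1−ρ^(K+1))]
Numerator: 2.4588·(1 − 5·36.553296 + 4·89.878989) = 437.058899
Denominator: (-1.4588)·(-88.878989) = 129.660912
L = 437.058899/129.660912 = 3.3708

Final: 3.3708


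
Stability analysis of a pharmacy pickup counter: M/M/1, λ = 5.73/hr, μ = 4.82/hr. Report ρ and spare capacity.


Total capacity cμ = 1·4.82 = 4.82/hr
ρ = λ/(cμ) = 5.73/4.82 = 1.1888
Stable ⇔ ρ < 1: NO
Spare capacity = cμ − λ = 4.82 − 5.73 = -0.91/hr

Final: ρ = 1.1888; unstable; margin = -0.91/hr


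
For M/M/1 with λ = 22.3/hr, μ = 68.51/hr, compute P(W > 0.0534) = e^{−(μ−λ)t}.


W ~ Exponential(μ−λ) for M/M/1.
μ − λ = 68.51 − 22.3 = 46.2100
P(W > t) = e^{−(μ−λ)t} = e^{−2.4676} = 0.084787

Final: 0.084787


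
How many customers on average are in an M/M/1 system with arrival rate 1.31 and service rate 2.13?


ρ = λ/μ = 1.31/2.13 = 0.6150
L = ρ/(1−ρ) = 0.6150/(1 − 0.6150) = 0.6150/0.3850 = 1.5976

Final: 1.5976


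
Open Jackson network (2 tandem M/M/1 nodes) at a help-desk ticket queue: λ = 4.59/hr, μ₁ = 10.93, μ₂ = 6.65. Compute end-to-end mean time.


Each node sees arrival rate λ = 4.59/hr (tandem ⇒ throughput preserved).
W₁ = 1/(μ₁−λ) = 1/(10.93−4.59) = 0.15773 hr
W₂ = 1/(μ₂−λ) = 1/(6.65−4.59) = 0.48544 hr
W_total = W₁ + W₂ = 0.15773 + 0.48544 = 0.64317 hr

Final: 0.64317 hr


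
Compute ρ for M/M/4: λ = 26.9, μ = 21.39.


ρ = λ/(cμ) = 26.9/(4·21.39) = 26.9/85.56 = 0.3144

Final: 0.3144


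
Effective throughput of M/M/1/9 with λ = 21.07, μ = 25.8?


ρ = 0.8167; P_K = (1−ρ)ρ^9/(1−ρ^10) = 0.034128
λ_eff = λ(1 − P_K) = 21.07·(1 − 0.034128) = 21.07·0.965872 = 20.3509 /hr

Final: 20.3509 /hr


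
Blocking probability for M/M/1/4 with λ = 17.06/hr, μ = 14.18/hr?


ρ = λ/μ = 17.06/14.18 = 1.2031
P_K = (1−ρ)ρ^K/(1−ρ^(K+1)) = (-0.2031·2.095131)/(1 − 2.520658)
= -0.425527/-1.520658 = 0.279831

Final: 0.279831


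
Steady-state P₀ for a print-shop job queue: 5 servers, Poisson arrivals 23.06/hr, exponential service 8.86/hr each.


a = λ/μ = 23.06/8.86 = 2.6027; ρ = a/c = 0.5205
Σ_{k=0}^{4} a^k/k! (terms k=0..4) = 1.00000 + 2.60271 + 3.38705 + 2.93850 + 1.91201 = 11.84027
Tail: a^5/(5!(1−ρ)) = 119.43398/(120·0.4795) = 2.07585
P₀ = 1/(11.84027 + 2.07585) = 1/13.91612 = 0.071859

Final: 0.071859


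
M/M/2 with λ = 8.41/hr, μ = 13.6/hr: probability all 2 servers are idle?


a = λ/μ = 8.41/13.6 = 0.6184; ρ = a/c = 0.3092
Σ_{k=0}^{1} a^k/k! (terms k=0..1) = 1.00000 + 0.61838 = 1.61838
Tail: a^2/(2!(1−ρ)) = 0.38240/(2·0.6908) = 0.27677
P₀ = 1/(1.61838 + 0.27677) = 1/1.89516 = 0.527661

Final: 0.527661


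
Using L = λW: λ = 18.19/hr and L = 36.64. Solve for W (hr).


W = L/λ = 36.64/18.19 = 2.0143 hr

Final: 2.0143 hr


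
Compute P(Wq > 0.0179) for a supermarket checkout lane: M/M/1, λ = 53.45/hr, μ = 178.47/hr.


ρ = 53.45/178.47 = 0.2995
P(Wq > t) = ρ·e^{−(μ−λ)t} = 0.2995·e^{−2.2379}
= 0.2995·0.106687 = 0.031952

Final: 0.031952


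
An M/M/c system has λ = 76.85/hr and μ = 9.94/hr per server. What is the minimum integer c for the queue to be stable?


Stability requires cμ > λ ⇔ c > λ/μ.
λ/μ = 76.85/9.94 = 7.7314
Minimum integer c = ⌊7.7314⌋ + 1 = 8
Check: 8·9.94 = 79.52 > 76.85, while 7·9.94 = 69.58 ≤ 76.85

Final: 8 servers


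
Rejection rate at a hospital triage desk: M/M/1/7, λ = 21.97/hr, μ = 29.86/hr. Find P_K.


ρ = λ/μ = 21.97/29.86 = 0.7358
P_K = (1−ρ)ρ^K/(1−ρ^(K+1)) = (0.2642·0.116730)/(1 − 0.085886)
= 0.030844/0.914114 = 0.033742

Final: 0.033742


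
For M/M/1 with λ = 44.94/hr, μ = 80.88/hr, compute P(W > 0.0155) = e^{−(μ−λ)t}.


W ~ Exponential(μ−λ) for M/M/1.
μ − λ = 80.88 − 44.94 = 35.9400
P(W > t) = e^{−(μ−λ)t} = e^{−0.5571} = 0.572885

Final: 0.572885


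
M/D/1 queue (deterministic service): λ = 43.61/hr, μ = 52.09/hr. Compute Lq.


ρ = 43.61/52.09 = 0.8372
M/D/1: Lq = ρ²/(2(1−ρ)) = 0.7009/(2·0.1628) = 2.15274

Final: 2.15274


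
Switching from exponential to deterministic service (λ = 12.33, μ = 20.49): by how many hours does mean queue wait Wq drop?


ρ = 12.33/20.49 = 0.6018
Wq(M/M/1) = ρ/(μ−λ) = 0.6018/8.16 = 0.07374 hr
Wq(M/D/1) = ρ/(2(μ−λ)) = 0.03687 hr
Savings = 0.07374 − 0.03687 = 0.03687 hr

Final: 0.03687 hr


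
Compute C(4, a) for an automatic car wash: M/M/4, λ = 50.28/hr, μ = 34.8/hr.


a = λ/μ = 1.4448; ρ = a/4 = 0.3612
P₀ = 0.233890 (from M/M/c formula)
C(c,a) = [a^c/(c!(1−ρ))]·P₀ = [4.35777/(24·0.6388)]·0.233890
= 0.28424·0.233890 = 0.066482

Final: 0.066482


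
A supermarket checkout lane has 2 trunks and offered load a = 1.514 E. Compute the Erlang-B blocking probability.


B(c,a) = (a^c/c!) / Σ_{k=0}^{c} a^k/k!
a^2/2! = 1.146098
Σ terms (k=0..2): 1.00000 + 1.51400 + 1.14610 = 3.660098
B = 1.146098/3.660098 = 0.313133

Final: 0.313133


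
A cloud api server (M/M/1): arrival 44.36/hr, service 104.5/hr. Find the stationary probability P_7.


ρ = 44.36/104.5 = 0.4245
P_n = (1−ρ)·ρ^n = (1 − 0.4245)·0.4245^7 = 0.5755·0.002484 = 0.001429

Final: 0.001429


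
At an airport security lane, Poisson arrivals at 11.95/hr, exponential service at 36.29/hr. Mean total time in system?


W = 1/(μ−λ) = 1/(36.29 − 11.95) = 1/24.34 = 0.04108 hr

Final: 0.04108 hr


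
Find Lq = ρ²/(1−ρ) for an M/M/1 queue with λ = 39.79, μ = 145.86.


ρ = 39.79/145.86 = 0.2728
Lq = ρ²/(1−ρ) = 0.07442/0.7272 = 0.1023

Final: 0.1023


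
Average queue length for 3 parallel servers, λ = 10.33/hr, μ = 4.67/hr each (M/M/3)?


a = λ/μ = 2.2120; ρ = a/3 = 0.7373
P₀ = 0.079835
Lq = P₀·a^c·ρ / (c!·(1−ρ)²) = 0.079835·10.82307·0.7373/(6·0.06900)
= 1.53899

Final: 1.53899


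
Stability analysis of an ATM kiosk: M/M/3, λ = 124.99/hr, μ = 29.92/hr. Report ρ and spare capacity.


Total capacity cμ = 3·29.92 = 89.76/hr
ρ = λ/(cμ) = 124.99/89.76 = 1.3925
Stable ⇔ ρ < 1: NO
Spare capacity = cμ − λ = 89.76 − 124.99 = -35.23/hr

Final: ρ = 1.3925; unstable; margin = -35.23/hr


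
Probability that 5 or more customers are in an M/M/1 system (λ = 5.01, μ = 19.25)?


ρ = 5.01/19.25 = 0.2603
P(N ≥ n) = ρ^n = 0.2603^5 = 0.001194

Final: 0.001194


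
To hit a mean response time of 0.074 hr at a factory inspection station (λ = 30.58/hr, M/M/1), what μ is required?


W = 1/(μ−λ) ⇒ μ − λ = 1/W = 1/0.074 = 13.5135
μ = λ + 1/W = 30.58 + 13.5135 = 44.0935 per hr

Final: 44.0935 /hr


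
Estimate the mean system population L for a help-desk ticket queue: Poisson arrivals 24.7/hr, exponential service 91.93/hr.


ρ = λ/μ = 24.7/91.93 = 0.2687
L = ρ/(1−ρ) = 0.2687/(1 − 0.2687) = 0.2687/0.7313 = 0.3674

Final: 0.3674


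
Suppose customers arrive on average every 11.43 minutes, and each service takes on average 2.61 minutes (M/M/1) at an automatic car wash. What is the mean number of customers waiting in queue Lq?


λ = 60/11.43 = 5.2493 /hr
μ = 60/2.61 = 22.9885 /hr
ρ = λ/μ = 5.2493/22.9885 = 0.2283
Lq = ρ²/(1−ρ) = 0.05214/0.7717 = 0.06757

Final: 0.06757


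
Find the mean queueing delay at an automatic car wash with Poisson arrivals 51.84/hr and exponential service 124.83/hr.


ρ = 51.84/124.83 = 0.4153
Wq = ρ/(μ−λ) = 0.4153/(124.83 − 51.84) = 0.4153/72.99 = 0.005690 hr

Final: 0.005690 hr


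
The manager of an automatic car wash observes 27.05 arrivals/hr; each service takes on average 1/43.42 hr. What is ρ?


ρ = λ/μ = 27.05/43.42 = 0.6230

Final: 0.6230


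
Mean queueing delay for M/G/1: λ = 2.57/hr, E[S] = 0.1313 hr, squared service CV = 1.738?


ρ = λ·E[S] = 2.57·0.1313 = 0.3374
E[S²] = E[S]²(1+C_s²) = 0.1313²·(1+1.738) = 0.047202
Wq = λ·E[S²]/(2(1−ρ)) = 2.57·0.047202/(2·0.6626) = 0.09155 hr

Final: 0.09155 hr


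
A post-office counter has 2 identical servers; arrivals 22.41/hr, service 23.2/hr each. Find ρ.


ρ = λ/(cμ) = 22.41/(2·23.2) = 22.41/46.40 = 0.4830

Final: 0.4830


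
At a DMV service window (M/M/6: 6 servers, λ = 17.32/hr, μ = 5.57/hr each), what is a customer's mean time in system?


a = 3.1095; ρ = 0.5183; P₀ = 0.043708
Lq = P₀·a^c·ρ/(c!(1−ρ)²) = 0.12254
Wq = Lq/λ = 0.12254/17.32 = 0.007075 hr
W = Wq + 1/μ = 0.007075 + 0.17953 = 0.18661 hr

Final: 0.18661 hr


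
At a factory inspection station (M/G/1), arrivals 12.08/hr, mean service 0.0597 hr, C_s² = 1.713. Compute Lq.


ρ = λ·E[S] = 12.08·0.0597 = 0.7212
Lq = ρ²(1+C_s²)/(2(1−ρ)) = 0.5201·(1+1.713)/(2·0.2788)
= 0.5201·2.7130/0.5576 = 2.53030

Final: 2.53030


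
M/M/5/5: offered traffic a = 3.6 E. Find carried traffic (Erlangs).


B(5,3.6) = 0.163105 (Erlang-B)
Carried load = a(1 − B) = 3.6·(1 − 0.163105) = 3.6·0.836895 = 3.0128 E

Final: 3.0128 Erlangs


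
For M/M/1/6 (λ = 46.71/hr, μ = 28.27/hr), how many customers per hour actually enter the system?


ρ = 1.6523; P_K = (1−ρ)ρ^6/(1−ρ^7) = 0.406879
λ_eff = λ(1 − P_K) = 46.71·(1 − 0.406879) = 46.71·0.593121 = 27.7047 /hr

Final: 27.7047 /hr


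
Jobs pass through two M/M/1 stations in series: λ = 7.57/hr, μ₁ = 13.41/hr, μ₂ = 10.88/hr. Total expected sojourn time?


Each node sees arrival rate λ = 7.57/hr (tandem ⇒ throughput preserved).
W₁ = 1/(μ₁−λ) = 1/(13.41−7.57) = 0.17123 hr
W₂ = 1/(μ₂−λ) = 1/(10.88−7.57) = 0.30211 hr
W_total = W₁ + W₂ = 0.17123 + 0.30211 = 0.47335 hr

Final: 0.47335 hr


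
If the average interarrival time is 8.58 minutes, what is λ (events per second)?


λ = 1/(interarrival time) in consistent units.
1 second = 0.0166667 min, so λ = 0.0166667/8.58 = 0.001943 per second

Final: 0.001943 /sec


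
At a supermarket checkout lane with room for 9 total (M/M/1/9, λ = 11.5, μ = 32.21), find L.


ρ = 11.5/32.21 = 0.3570
L = ρ[1 − (K+1)ρ^K + Kρ^(K+1)] / [(1−ρ)(1−ρ^(K+1))]
Numerator: 0.3570·(1 − 10·0.00009427 + 9·0.00003366) = 0.356804
Denominator: (0.6430)·(0.999966) = 0.642946
L = 0.356804/0.642946 = 0.5550

Final: 0.5550


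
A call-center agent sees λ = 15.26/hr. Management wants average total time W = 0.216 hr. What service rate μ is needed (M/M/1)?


W = 1/(μ−λ) ⇒ μ − λ = 1/W = 1/0.216 = 4.6296
μ = λ + 1/W = 15.26 + 4.6296 = 19.8896 per hr

Final: 19.8896 /hr


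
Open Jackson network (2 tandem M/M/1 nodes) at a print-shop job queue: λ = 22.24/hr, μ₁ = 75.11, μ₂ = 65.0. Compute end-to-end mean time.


Each node sees arrival rate λ = 22.24/hr (tandem ⇒ throughput preserved).
W₁ = 1/(μ₁−λ) = 1/(75.11−22.24) = 0.01891 hr
W₂ = 1/(μ₂−λ) = 1/(65.0−22.24) = 0.02339 hr
W_total = W₁ + W₂ = 0.01891 + 0.02339 = 0.04230 hr

Final: 0.04230 hr


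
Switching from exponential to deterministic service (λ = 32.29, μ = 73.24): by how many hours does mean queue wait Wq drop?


ρ = 32.29/73.24 = 0.4409
Wq(M/M/1) = ρ/(μ−λ) = 0.4409/40.95 = 0.01077 hr
Wq(M/D/1) = ρ/(2(μ−λ)) = 0.005383 hr
Savings = 0.01077 − 0.005383 = 0.005383 hr

Final: 0.005383 hr


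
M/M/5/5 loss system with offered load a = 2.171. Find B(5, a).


B(c,a) = (a^c/c!) / Σ_{k=0}^{c} a^k/k!
a^5/5! = 0.401900
Σ terms (k=0..5): 1.00000 + 2.17100 + 2.35662 + 1.70541 + 0.92561 + 0.40190 = 8.560538
B = 0.401900/8.560538 = 0.046948

Final: 0.046948


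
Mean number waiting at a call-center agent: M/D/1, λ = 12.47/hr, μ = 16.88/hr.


ρ = 12.47/16.88 = 0.7387
M/D/1: Lq = ρ²/(2(1−ρ)) = 0.5457/(2·0.2613) = 1.04446

Final: 1.04446


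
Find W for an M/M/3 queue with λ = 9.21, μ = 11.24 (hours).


a = 0.8194; ρ = 0.2731; P₀ = 0.438357
Lq = P₀·a^c·ρ/(c!(1−ρ)²) = 0.02078
Wq = Lq/λ = 0.02078/9.21 = 0.002256 hr
W = Wq + 1/μ = 0.002256 + 0.08897 = 0.09122 hr

Final: 0.09122 hr


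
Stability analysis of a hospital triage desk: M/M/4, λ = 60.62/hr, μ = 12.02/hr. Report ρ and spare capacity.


Total capacity cμ = 4·12.02 = 48.08/hr
ρ = λ/(cμ) = 60.62/48.08 = 1.2608
Stable ⇔ ρ < 1: NO
Spare capacity = cμ − λ = 48.08 − 60.62 = -12.54/hr

Final: ρ = 1.2608; unstable; margin = -12.54/hr


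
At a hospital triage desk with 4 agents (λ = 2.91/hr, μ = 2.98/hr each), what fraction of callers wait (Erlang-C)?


a = λ/μ = 0.9765; ρ = a/4 = 0.2441
P₀ = 0.376136 (from M/M/c formula)
C(c,a) = [a^c/(c!(1−ρ))]·P₀ = [0.90930/(24·0.7559)]·0.376136
= 0.05012·0.376136 = 0.018853

Final: 0.018853


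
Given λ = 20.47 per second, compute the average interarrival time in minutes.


Mean interarrival time = 1/λ = 1/20.47 second = 0.04885 second
In minutes: 0.04885 × 0.0166667 = 0.0008142 min

Final: 0.0008142 min


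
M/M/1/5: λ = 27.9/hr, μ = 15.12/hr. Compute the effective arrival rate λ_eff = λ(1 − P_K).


ρ = 1.8452; P_K = (1−ρ)ρ^5/(1−ρ^6) = 0.469970
λ_eff = λ(1 − P_K) = 27.9·(1 − 0.469970) = 27.9·0.530030 = 14.7878 /hr

Final: 14.7878 /hr


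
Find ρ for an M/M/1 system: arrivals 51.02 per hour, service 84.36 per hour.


ρ = λ/μ = 51.02/84.36 = 0.6048

Final: 0.6048


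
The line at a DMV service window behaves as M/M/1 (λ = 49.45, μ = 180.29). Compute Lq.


ρ = 49.45/180.29 = 0.2743
Lq = ρ²/(1−ρ) = 0.07523/0.7257 = 0.1037

Final: 0.1037


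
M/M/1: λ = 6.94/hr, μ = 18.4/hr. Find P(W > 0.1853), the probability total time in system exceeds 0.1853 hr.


W ~ Exponential(μ−λ) for M/M/1.
μ − λ = 18.4 − 6.94 = 11.4600
P(W > t) = e^{−(μ−λ)t} = e^{−2.1235} = 0.119608

Final: 0.119608


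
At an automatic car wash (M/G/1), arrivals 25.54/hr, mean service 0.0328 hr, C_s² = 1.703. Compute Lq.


ρ = λ·E[S] = 25.54·0.0328 = 0.8377
Lq = ρ²(1+C_s²)/(2(1−ρ)) = 0.7018·(1+1.703)/(2·0.1623)
= 0.7018·2.7030/0.3246 = 5.84412

Final: 5.84412


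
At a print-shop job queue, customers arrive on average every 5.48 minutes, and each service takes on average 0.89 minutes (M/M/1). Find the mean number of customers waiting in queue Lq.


λ = 60/5.48 = 10.9489 /hr
μ = 60/0.89 = 67.4157 /hr
ρ = λ/μ = 10.9489/67.4157 = 0.1624
Lq = ρ²/(1−ρ) = 0.02638/0.8376 = 0.03149

Final: 0.03149


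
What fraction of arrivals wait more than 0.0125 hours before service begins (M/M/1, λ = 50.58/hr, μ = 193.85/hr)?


ρ = 50.58/193.85 = 0.2609
P(Wq > t) = ρ·e^{−(μ−λ)t} = 0.2609·e^{−1.7909}
= 0.2609·0.166814 = 0.043526

Final: 0.043526


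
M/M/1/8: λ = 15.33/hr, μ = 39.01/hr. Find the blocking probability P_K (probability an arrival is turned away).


ρ = λ/μ = 15.33/39.01 = 0.3930
P_K = (1−ρ)ρ^K/(1−ρ^(K+1)) = (0.6070·0.0005688)/(1 − 0.0002235)
= 0.0003453/0.999776 = 0.0003453

Final: 0.0003453


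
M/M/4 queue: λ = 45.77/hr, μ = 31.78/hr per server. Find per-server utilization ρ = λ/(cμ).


ρ = λ/(cμ) = 45.77/(4·31.78) = 45.77/127.12 = 0.3601

Final: 0.3601


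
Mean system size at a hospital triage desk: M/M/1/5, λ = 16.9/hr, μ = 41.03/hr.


ρ = 16.9/41.03 = 0.4119
L = ρ[1 − (K+1)ρ^K + Kρ^(K+1)] / [(1−ρ)(1−ρ^(K+1))]
Numerator: 0.4119·(1 − 6·0.011856 + 5·0.004883) = 0.392651
Denominator: (0.5881)·(0.995117) = 0.585234
L = 0.392651/0.585234 = 0.6709

Final: 0.6709


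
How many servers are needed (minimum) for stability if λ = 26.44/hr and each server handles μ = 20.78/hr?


Stability requires cμ > λ ⇔ c > λ/μ.
λ/μ = 26.44/20.78 = 1.2724
Minimum integer c = ⌊1.2724⌋ + 1 = 2
Check: 2·20.78 = 41.56 > 26.44, while 1·20.78 = 20.78 ≤ 26.44

Final: 2 servers


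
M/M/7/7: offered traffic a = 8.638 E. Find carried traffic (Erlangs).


B(7,8.638) = 0.342947 (Erlang-B)
Carried load = a(1 − B) = 8.638·(1 − 0.342947) = 8.638·0.657053 = 5.6756 E

Final: 5.6756 Erlangs


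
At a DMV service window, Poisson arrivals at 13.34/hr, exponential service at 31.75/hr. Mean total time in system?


W = 1/(μ−λ) = 1/(31.75 − 13.34) = 1/18.41 = 0.05432 hr

Final: 0.05432 hr


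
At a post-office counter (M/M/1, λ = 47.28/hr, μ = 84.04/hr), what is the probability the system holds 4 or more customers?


ρ = 47.28/84.04 = 0.5626
P(N ≥ n) = ρ^n = 0.5626^4 = 0.100176

Final: 0.100176


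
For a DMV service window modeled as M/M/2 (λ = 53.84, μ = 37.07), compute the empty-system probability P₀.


a = λ/μ = 53.84/37.07 = 1.4524; ρ = a/c = 0.7262
Σ_{k=0}^{1} a^k/k! (terms k=0..1) = 1.00000 + 1.45239 = 2.45239
Tail: a^2/(2!(1−ρ)) = 2.10943/(2·0.2738) = 3.85205
P₀ = 1/(2.45239 + 3.85205) = 1/6.30443 = 0.158619

Final: 0.158619


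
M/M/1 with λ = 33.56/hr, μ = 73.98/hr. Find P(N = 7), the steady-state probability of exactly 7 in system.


ρ = 33.56/73.98 = 0.4536
P_n = (1−ρ)·ρ^n = (1 − 0.4536)·0.4536^7 = 0.5464·0.003953 = 0.002160

Final: 0.002160


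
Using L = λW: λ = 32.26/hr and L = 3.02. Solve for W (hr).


W = L/λ = 3.02/32.26 = 0.09361 hr

Final: 0.09361 hr


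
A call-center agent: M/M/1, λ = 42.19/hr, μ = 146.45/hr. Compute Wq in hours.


ρ = 42.19/146.45 = 0.2881
Wq = ρ/(μ−λ) = 0.2881/(146.45 − 42.19) = 0.2881/104.26 = 0.002763 hr

Final: 0.002763 hr


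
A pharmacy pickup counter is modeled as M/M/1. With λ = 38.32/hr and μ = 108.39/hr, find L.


ρ = λ/μ = 38.32/108.39 = 0.3535
L = ρ/(1−ρ) = 0.3535/(1 − 0.3535) = 0.3535/0.6465 = 0.5469

Final: 0.5469


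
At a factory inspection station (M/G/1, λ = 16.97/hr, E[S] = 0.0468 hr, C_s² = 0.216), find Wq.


ρ = λ·E[S] = 16.97·0.0468 = 0.7942
E[S²] = E[S]²(1+C_s²) = 0.0468²·(1+0.216) = 0.002663
Wq = λ·E[S²]/(2(1−ρ)) = 16.97·0.002663/(2·0.2058) = 0.10981 hr

Final: 0.10981 hr


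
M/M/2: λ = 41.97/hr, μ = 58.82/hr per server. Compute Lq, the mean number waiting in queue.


a = λ/μ = 0.7135; ρ = a/2 = 0.3568
P₀ = 0.474093
Lq = P₀·a^c·ρ / (c!·(1−ρ)²) = 0.474093·0.50913·0.3568/(2·0.41375)
= 0.10407

Final: 0.10407


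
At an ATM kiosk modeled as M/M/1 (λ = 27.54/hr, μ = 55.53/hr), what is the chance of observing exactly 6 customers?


ρ = 27.54/55.53 = 0.4959
P_n = (1−ρ)·ρ^n = (1 − 0.4959)·0.4959^6 = 0.5041·0.014881 = 0.007501

Final: 0.007501


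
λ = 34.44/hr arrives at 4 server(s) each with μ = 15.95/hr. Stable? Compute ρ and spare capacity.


Total capacity cμ = 4·15.95 = 63.80/hr
ρ = λ/(cμ) = 34.44/63.80 = 0.5398
Stable ⇔ ρ < 1: YES
Spare capacity = cμ − λ = 63.80 − 34.44 = 29.36/hr

Final: ρ = 0.5398; stable; margin = 29.36/hr


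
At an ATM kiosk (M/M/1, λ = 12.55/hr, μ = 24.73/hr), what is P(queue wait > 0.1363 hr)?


ρ = 12.55/24.73 = 0.5075
P(Wq > t) = ρ·e^{−(μ−λ)t} = 0.5075·e^{−1.6601}
= 0.5075·0.190114 = 0.096479

Final: 0.096479


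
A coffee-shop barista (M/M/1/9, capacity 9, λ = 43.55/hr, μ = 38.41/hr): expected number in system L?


ρ = 43.55/38.41 = 1.1338
L = ρ[1 − (K+1)ρ^K + Kρ^(K+1)] / [(1−ρ)(1−ρ^(K+1))]
Numerator: 1.1338·(1 − 10·3.096668 + 9·3.511062) = 1.851389
Denominator: (-0.1338)·(-2.511062) = 0.336029
L = 1.851389/0.336029 = 5.5096

Final: 5.5096


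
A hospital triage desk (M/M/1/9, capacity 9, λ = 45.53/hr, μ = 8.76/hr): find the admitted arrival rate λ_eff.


ρ = 5.1975; P_K = (1−ρ)ρ^9/(1−ρ^10) = 0.807599
λ_eff = λ(1 − P_K) = 45.53·(1 − 0.807599) = 45.53·0.192401 = 8.7600 /hr

Final: 8.7600 /hr


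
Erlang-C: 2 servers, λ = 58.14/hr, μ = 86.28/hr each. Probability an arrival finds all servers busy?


a = λ/μ = 0.6739; ρ = a/2 = 0.3369
P₀ = 0.495969 (from M/M/c formula)
C(c,a) = [a^c/(c!(1−ρ))]·P₀ = [0.45408/(2·0.6631)]·0.495969
= 0.34240·0.495969 = 0.169821

Final: 0.169821
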